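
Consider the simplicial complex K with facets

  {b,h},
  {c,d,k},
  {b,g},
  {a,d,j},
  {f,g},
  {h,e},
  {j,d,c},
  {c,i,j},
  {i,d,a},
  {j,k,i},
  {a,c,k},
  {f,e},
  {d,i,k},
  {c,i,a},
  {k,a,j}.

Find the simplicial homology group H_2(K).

Order the vertices as a < b < c < d < e < f < g < h < i < j < k. Listing each simplex with vertices in this order, K has dimension 2 with simplices:

  0-simplices (11): a, b, c, d, e, f, g, h, i, j, k
  1-simplices (20): ac, ad, ai, aj, ak, bg, bh, cd, ci, cj, ck, di, dj, dk, ef, eh, fg, ij, ik, jk
  2-simplices (10): aci, ack, adi, adj, ajk, cdj, cdk, cij, dik, ijk

so the chain groups are C_0 ≅ Z^11, C_1 ≅ Z^20, C_2 ≅ Z^10.

Boundary ∂_1: C_1 → C_0 is given by ∂[p,q] = [q] − [p]. For instance
  ∂ac = c − a.
This gives a 11×20 integer matrix of rank 9; reducing to Smith normal form yields diagonal entries (1,1,1,1,1,1,1,1,1).

The boundary map ∂_2: C_2 → C_1 sends each 2-simplex [p,q,r] to [q,r] − [p,r] + [p,q]. For instance
  ∂ijk = jk − ik + ij,
  ∂adi = di − ai + ad.
This gives a 20×10 integer matrix of rank 10; reducing to Smith normal form yields diagonal entries (1,1,1,1,1,1,1,1,1,2).

Now H_k = ker ∂_k / im ∂_{k+1}, so:

  H_2: rank ker ∂_2 − rank ∂_3 = (10 − 10) − 0 = 0, and there is no ∂_3, so H_2 = 0.

H_2 = 0.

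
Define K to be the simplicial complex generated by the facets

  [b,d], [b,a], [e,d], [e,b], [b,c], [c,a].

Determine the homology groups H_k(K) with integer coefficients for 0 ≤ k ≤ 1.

H_0 ≅ Z,  H_1 ≅ Z^2.

Take the total order a < b < c < d < e on the vertex set. Then K (dimension 1) consists of the simplices:

  0-simplices (5): a, b, c, d, e
  1-simplices (6): ab, ac, bc, bd, be, de

giving chain groups C_0 ≅ Z^5, C_1 ≅ Z^6.

Boundary ∂_1: C_1 → C_0 maps an edge to its endpoints' difference, ∂[p,q] = q − p. For instance
  ∂bc = c − b.
The resulting 5×6 matrix has rank 4, and its Smith normal form has invariant factors (1,1,1,1).

From H_k ≅ ker(∂_k) / im(∂_{k+1}) we obtain:

  H_0: rank C_0 − rank ∂_1 = 5 − 4 = 1, and the invariant factors of ∂_1 are all 1, so H_0 = Z.
  H_1: rank ker ∂_1 − rank ∂_2 = (6 − 4) − 0 = 2, and there is no ∂_2, so H_1 = Z^2.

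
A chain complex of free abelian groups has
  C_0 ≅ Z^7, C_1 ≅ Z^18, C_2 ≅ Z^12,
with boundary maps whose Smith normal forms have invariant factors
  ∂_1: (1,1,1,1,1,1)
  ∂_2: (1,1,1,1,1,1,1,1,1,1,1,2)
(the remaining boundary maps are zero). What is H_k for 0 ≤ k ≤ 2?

H_0 ≅ Z,  H_1 ≅ Z/2,  H_2 = 0.

H_0: b_0 = 7 − 0 − 6 = 1; torsion from ∂_1 factors > 1: none. So H_0 ≅ Z.
H_1: b_1 = 18 − 6 − 12 = 0; torsion from ∂_2 factors > 1: [2]. So H_1 ≅ Z/2.
H_2: b_2 = 12 − 12 − 0 = 0; torsion from ∂_3 factors > 1: none. So H_2 ≅ 0.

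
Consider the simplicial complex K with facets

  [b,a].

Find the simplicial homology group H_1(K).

H_1 ≅ 0.

Order the vertices as a < b. Listing each simplex with vertices in this order, K has dimension 1 with simplices:

  0-simplices (2): a, b
  1-simplices (1): ab

giving chain groups C_0 ≅ Z^2, C_1 ≅ Z^1.

Boundary ∂_1: C_1 → C_0 is given by ∂[p,q] = [q] − [p].
As a 2×1 matrix over Z this has rank 1, with invariant factors (1).

Computing H_k = (kernel of ∂_k) / (image of ∂_{k+1}):

  H_1: rank ker ∂_1 − rank ∂_2 = (1 − 1) − 0 = 0, and there is no ∂_2, so H_1 ≅ 0.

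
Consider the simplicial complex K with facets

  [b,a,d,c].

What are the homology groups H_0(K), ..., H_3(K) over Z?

H_0 = Z,  H_1 = 0,  H_2 = 0,  H_3 = 0.

Take the total order a < b < c < d on the vertex set. Then K (dimension 3) consists of the simplices:

  0-simplices (4): a, b, c, d
  1-simplices (6): ab, ac, ad, bc, bd, cd
  2-simplices (4): abc, abd, acd, bcd
  3-simplices (1): abcd

so the chain groups are C_0 ≅ Z^4, C_1 ≅ Z^6, C_2 ≅ Z^4, C_3 ≅ Z^1.

The boundary map ∂_1: C_1 → C_0 is given by ∂[p,q] = [q] − [p]. For instance
  ∂ab = b − a.
The resulting 4×6 matrix has rank 3, and its Smith normal form has invariant factors (1,1,1).

∂_2: C_2 → C_1 maps a triangle to the signed sum of its edges. For instance
  ∂acd = cd − ad + ac,
  ∂abd = bd − ad + ab.
The resulting 6×4 matrix has rank 3, and its Smith normal form has invariant factors (1,1,1).

The boundary map ∂_3: C_3 → C_2 sends each 3-simplex σ to the alternating sum Σ_i (−1)^i (σ with its i-th vertex removed). For instance
  ∂abcd = bcd − acd + abd − abc.
As a 4×1 matrix over Z this has rank 1, with invariant factors (1).

From H_k ≅ ker(∂_k) / im(∂_{k+1}) we obtain:

  H_0: rank C_0 − rank ∂_1 = 4 − 3 = 1, and the invariant factors of ∂_1 are all 1, so H_0 = Z.
  H_1: rank ker ∂_1 − rank ∂_2 = (6 − 3) − 3 = 0, and the invariant factors of ∂_2 are all 1, so H_1 = 0.
  H_2: rank ker ∂_2 − rank ∂_3 = (4 − 3) − 1 = 0, and the invariant factors of ∂_3 are all 1, so H_2 = 0.
  H_3: rank ker ∂_3 − rank ∂_4 = (1 − 1) − 0 = 0, and there is no ∂_4, so H_3 = 0.

As a check, the Euler characteristic is 4 − 6 + 4 − 1 = 1, which agrees with 1 − 0 + 0 − 0 = 1.
(K is a triangulation of the 3-simplex.)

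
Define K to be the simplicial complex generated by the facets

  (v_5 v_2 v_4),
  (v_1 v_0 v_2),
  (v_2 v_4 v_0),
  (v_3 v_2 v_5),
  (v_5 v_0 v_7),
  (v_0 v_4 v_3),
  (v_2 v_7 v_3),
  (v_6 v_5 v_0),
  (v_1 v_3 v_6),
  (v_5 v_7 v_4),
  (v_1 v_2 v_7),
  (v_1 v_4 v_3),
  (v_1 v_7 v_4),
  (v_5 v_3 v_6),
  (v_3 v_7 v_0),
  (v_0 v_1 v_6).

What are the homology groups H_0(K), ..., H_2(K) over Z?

Take the total order v_0 < v_1 < v_2 < v_3 < v_4 < v_5 < v_6 < v_7 on the vertex set. Then K (dimension 2) consists of the simplices:

  0-simplices (8): [v_0], [v_1], [v_2], [v_3], [v_4], [v_5], [v_6], [v_7]
  1-simplices (24): (24 of them)
  2-simplices (16): (16 of them)

so the chain groups are C_0 ≅ Z^8, C_1 ≅ Z^24, C_2 ≅ Z^16.

Boundary ∂_1: C_1 → C_0 sends each edge [p,q] (with p < q) to q − p. For instance
  ∂[v_1,v_6] = [v_6] − [v_1].
The resulting 8×24 matrix has rank 7, and its Smith normal form has invariant factors (1,1,1,1,1,1,1).

∂_2: C_2 → C_1 sends each 2-simplex [p,q,r] to [q,r] − [p,r] + [p,q]. For instance
  ∂[v_0,v_5,v_7] = [v_5,v_7] − [v_0,v_7] + [v_0,v_5],
  ∂[v_0,v_2,v_4] = [v_2,v_4] − [v_0,v_4] + [v_0,v_2].
As a 24×16 matrix over Z this has rank 15, with invariant factors (1,1,1,1,1,1,1,1,1,1,1,1,1,1,1).

Computing H_k = (kernel of ∂_k) / (image of ∂_{k+1}):

  H_0: rank C_0 − rank ∂_1 = 8 − 7 = 1, and the invariant factors of ∂_1 are all 1, so H_0 ≅ Z.
  H_1: rank ker ∂_1 − rank ∂_2 = (24 − 7) − 15 = 2, and the invariant factors of ∂_2 are all 1, so H_1 ≅ Z^2.
  H_2: rank ker ∂_2 − rank ∂_3 = (16 − 15) − 0 = 1, and there is no ∂_3, so H_2 ≅ Z.

As a check, the Euler characteristic is 8 − 24 + 16 = 0, which agrees with 1 − 2 + 1 = 0.

H_0 = Z,  H_1 = Z^2,  H_2 = Z.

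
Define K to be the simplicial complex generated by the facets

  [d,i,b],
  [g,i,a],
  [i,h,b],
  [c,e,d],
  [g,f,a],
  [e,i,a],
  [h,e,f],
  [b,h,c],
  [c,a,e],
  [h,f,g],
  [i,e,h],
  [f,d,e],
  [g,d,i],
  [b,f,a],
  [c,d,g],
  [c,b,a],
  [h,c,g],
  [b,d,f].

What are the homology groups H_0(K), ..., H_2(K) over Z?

H_0 ≅ Z,  H_1 ≅ Z^2,  H_2 ≅ Z.

We work with the vertex ordering a < b < c < d < e < f < g < h < i. The simplices of K, each written with vertices in increasing order, are:

  0-simplices (9): a, b, c, d, e, f, g, h, i
  1-simplices (27): ab, ac, ae, af, ag, ai, bc, bd, bf, bh, bi, cd, ce, cg, ch, de, df, dg, di, ef, eh, ei, fg, fh, gh, gi, hi
  2-simplices (18): abc, abf, ace, aei, afg, agi, bch, bdf, bdi, bhi, cde, cdg, cgh, def, dgi, efh, ehi, fgh

Hence C_0 ≅ Z^9, C_1 ≅ Z^27, C_2 ≅ Z^18.

Boundary ∂_1: C_1 → C_0 is given by ∂[p,q] = [q] − [p]. For instance
  ∂gi = i − g.
This gives a 9×27 integer matrix of rank 8; reducing to Smith normal form yields diagonal entries (1,1,1,1,1,1,1,1).

∂_2: C_2 → C_1 acts by ∂[p,q,r] = [q,r] − [p,r] + [p,q]. For instance
  ∂abc = bc − ac + ab,
  ∂afg = fg − ag + af.
The resulting 27×18 matrix has rank 17, and its Smith normal form has invariant factors (1,1,1,1,1,1,1,1,1,1,1,1,1,1,1,1,1).

From H_k ≅ ker(∂_k) / im(∂_{k+1}) we obtain:

  H_0: rank C_0 − rank ∂_1 = 9 − 8 = 1, and the invariant factors of ∂_1 are all 1, so H_0 = Z.
  H_1: rank ker ∂_1 − rank ∂_2 = (27 − 8) − 17 = 2, and the invariant factors of ∂_2 are all 1, so H_1 = Z^2.
  H_2: rank ker ∂_2 − rank ∂_3 = (18 − 17) − 0 = 1, and there is no ∂_3, so H_2 = Z.

As a check, the Euler characteristic is 9 − 27 + 18 = 0, which agrees with 1 − 2 + 1 = 0.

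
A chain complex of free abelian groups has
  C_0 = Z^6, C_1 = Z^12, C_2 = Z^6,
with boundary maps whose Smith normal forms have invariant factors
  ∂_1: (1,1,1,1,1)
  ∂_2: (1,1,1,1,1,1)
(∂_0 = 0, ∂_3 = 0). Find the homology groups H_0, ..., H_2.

H_0: b_0 = 6 − 0 − 5 = 1; torsion from ∂_1 factors > 1: none. So H_0 ≅ Z.
H_1: b_1 = 12 − 5 − 6 = 1; torsion from ∂_2 factors > 1: none. So H_1 ≅ Z.
H_2: b_2 = 6 − 6 − 0 = 0; torsion from ∂_3 factors > 1: none. So H_2 ≅ 0.

H_0 ≅ Z,  H_1 ≅ Z,  H_2 = 0.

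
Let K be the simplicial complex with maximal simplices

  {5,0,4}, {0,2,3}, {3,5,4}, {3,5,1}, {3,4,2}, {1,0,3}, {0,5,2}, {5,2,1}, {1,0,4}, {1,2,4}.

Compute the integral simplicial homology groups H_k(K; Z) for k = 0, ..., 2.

Order the vertices as 0 < 1 < 2 < 3 < 4 < 5. Listing each simplex with vertices in this order, K has dimension 2 with simplices:

  0-simplices (6): [0], [1], [2], [3], [4], [5]
  1-simplices (15): [0,1], [0,2], [0,3], [0,4], [0,5], [1,2], [1,3], [1,4], [1,5], [2,3], [2,4], [2,5], [3,4], [3,5], [4,5]
  2-simplices (10): [0,1,3], [0,1,4], [0,2,3], [0,2,5], [0,4,5], [1,2,4], [1,2,5], [1,3,5], [2,3,4], [3,4,5]

Hence C_0 ≅ Z^6, C_1 ≅ Z^15, C_2 ≅ Z^10.

Boundary ∂_1: C_1 → C_0 sends each edge [p,q] (with p < q) to q − p. For instance
  ∂[1,4] = [4] − [1].
As a 6×15 matrix over Z this has rank 5, with invariant factors (1,1,1,1,1).

The boundary map ∂_2: C_2 → C_1 acts by ∂[p,q,r] = [q,r] − [p,r] + [p,q]. For instance
  ∂[0,2,5] = [2,5] − [0,5] + [0,2],
  ∂[0,1,3] = [1,3] − [0,3] + [0,1].
The resulting 15×10 matrix has rank 10, and its Smith normal form has invariant factors (1,1,1,1,1,1,1,1,1,2).

Now H_k = ker ∂_k / im ∂_{k+1}, so:

  H_0: rank C_0 − rank ∂_1 = 6 − 5 = 1, and the invariant factors of ∂_1 are all 1, so H_0 = Z.
  H_1: rank ker ∂_1 − rank ∂_2 = (15 − 5) − 10 = 0, and ∂_2 has invariant factor 2 > 1, so H_1 = Z/2.
  H_2: rank ker ∂_2 − rank ∂_3 = (10 − 10) − 0 = 0, and there is no ∂_3, so H_2 = 0.

(K is a triangulation of the real projective plane RP^2.)

H_0 = Z,  H_1 = Z/2,  H_2 = 0.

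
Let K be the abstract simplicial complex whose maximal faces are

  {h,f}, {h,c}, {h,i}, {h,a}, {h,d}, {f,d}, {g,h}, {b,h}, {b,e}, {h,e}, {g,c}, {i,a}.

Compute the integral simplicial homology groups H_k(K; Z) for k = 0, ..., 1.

Take the total order a < b < c < d < e < f < g < h < i on the vertex set. Then K (dimension 1) consists of the simplices:

  0-simplices (9): a, b, c, d, e, f, g, h, i
  1-simplices (12): ah, ai, be, bh, cg, ch, df, dh, eh, fh, gh, hi

so the chain groups are C_0 ≅ Z^9, C_1 ≅ Z^12.

∂_1: C_1 → C_0 sends each edge [p,q] (with p < q) to q − p. For instance
  ∂bh = h − b.
The 9×12 boundary matrix has rank 8 and Smith normal form diag(1,1,1,1,1,1,1,1).

Computing H_k = (kernel of ∂_k) / (image of ∂_{k+1}):

  H_0: rank C_0 − rank ∂_1 = 9 − 8 = 1, and the invariant factors of ∂_1 are all 1, so H_0 ≅ Z.
  H_1: rank ker ∂_1 − rank ∂_2 = (12 − 8) − 0 = 4, and there is no ∂_2, so H_1 ≅ Z^4.

H_0 ≅ Z,  H_1 ≅ Z^4.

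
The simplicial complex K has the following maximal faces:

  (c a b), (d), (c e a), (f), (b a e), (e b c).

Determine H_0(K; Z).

H_0 = Z^3.

Order the vertices as a < b < c < d < e < f. Listing each simplex with vertices in this order, K has dimension 2 with simplices:

  0-simplices (6): a, b, c, d, e, f
  1-simplices (6): ab, ac, ae, bc, be, ce
  2-simplices (4): abc, abe, ace, bce

Hence C_0 ≅ Z^6, C_1 ≅ Z^6, C_2 ≅ Z^4.

The boundary map ∂_1: C_1 → C_0 maps an edge to its endpoints' difference, ∂[p,q] = q − p. For instance
  ∂ae = e − a.
The 6×6 boundary matrix has rank 3 and Smith normal form diag(1,1,1).

∂_2: C_2 → C_1 acts by ∂[p,q,r] = [q,r] − [p,r] + [p,q]. For instance
  ∂bce = ce − be + bc,
  ∂abe = be − ae + ab.
The 6×4 boundary matrix has rank 3 and Smith normal form diag(1,1,1).

Reading off H_k = ker ∂_k / im ∂_{k+1}:

  H_0: rank C_0 − rank ∂_1 = 6 − 3 = 3, and the invariant factors of ∂_1 are all 1, so H_0 = Z^3.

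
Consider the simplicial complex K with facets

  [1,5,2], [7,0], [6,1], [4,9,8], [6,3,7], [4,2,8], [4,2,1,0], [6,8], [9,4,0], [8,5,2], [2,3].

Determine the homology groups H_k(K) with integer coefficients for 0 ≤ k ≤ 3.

Fix the vertex order 0 < 1 < 2 < 3 < 4 < 5 < 6 < 7 < 8 < 9 and write every simplex with vertices in increasing order. Then dim K = 3 and the simplices of K are:

  0-simplices (10): [0], [1], [2], [3], [4], [5], [6], [7], [8], [9]
  1-simplices (21): [0,1], [0,2], [0,4], [0,7], [0,9], [1,2], [1,4], [1,5], [1,6], [2,3], [2,4], [2,5], [2,8], [3,6], [3,7], [4,8], [4,9], [5,8], [6,7], [6,8], [8,9]
  2-simplices (10): [0,1,2], [0,1,4], [0,2,4], [0,4,9], [1,2,4], [1,2,5], [2,4,8], [2,5,8], [3,6,7], [4,8,9]
  3-simplices (1): [0,1,2,4]

so the chain groups are C_0 ≅ Z^10, C_1 ≅ Z^21, C_2 ≅ Z^10, C_3 ≅ Z^1.

∂_1: C_1 → C_0 sends each edge [p,q] (with p < q) to q − p.
The resulting 10×21 matrix has rank 9, and its Smith normal form has invariant factors (1,1,1,1,1,1,1,1,1).

Boundary ∂_2: C_2 → C_1 maps a triangle to the signed sum of its edges. For instance
  ∂[0,1,2] = [1,2] − [0,2] + [0,1],
  ∂[0,4,9] = [4,9] − [0,9] + [0,4].
This gives a 21×10 integer matrix of rank 9; reducing to Smith normal form yields diagonal entries (1,1,1,1,1,1,1,1,1).

Boundary ∂_3: C_3 → C_2 sends each 3-simplex σ to the alternating sum Σ_i (−1)^i (σ with its i-th vertex removed). For instance
  ∂[0,1,2,4] = [1,2,4] − [0,2,4] + [0,1,4] − [0,1,2].
As a 10×1 matrix over Z this has rank 1, with invariant factors (1).

From H_k ≅ ker(∂_k) / im(∂_{k+1}) we obtain:

  H_0: rank C_0 − rank ∂_1 = 10 − 9 = 1, and the invariant factors of ∂_1 are all 1, so H_0 ≅ Z.
  H_1: rank ker ∂_1 − rank ∂_2 = (21 − 9) − 9 = 3, and the invariant factors of ∂_2 are all 1, so H_1 ≅ Z^3.
  H_2: rank ker ∂_2 − rank ∂_3 = (10 − 9) − 1 = 0, and the invariant factors of ∂_3 are all 1, so H_2 ≅ 0.
  H_3: rank ker ∂_3 − rank ∂_4 = (1 − 1) − 0 = 0, and there is no ∂_4, so H_3 ≅ 0.

H_0 ≅ Z,  H_1 ≅ Z^3,  H_2 = 0,  H_3 = 0.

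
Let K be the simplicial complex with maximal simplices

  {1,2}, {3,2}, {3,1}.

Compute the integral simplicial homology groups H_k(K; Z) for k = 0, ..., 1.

We work with the vertex ordering 1 < 2 < 3. The simplices of K, each written with vertices in increasing order, are:

  0-simplices (3): [1], [2], [3]
  1-simplices (3): [1,2], [1,3], [2,3]

so the chain groups are C_0 ≅ Z^3, C_1 ≅ Z^3.

The boundary map ∂_1: C_1 → C_0 sends each edge [p,q] (with p < q) to q − p. For instance
  ∂[1,3] = [3] − [1].
As a 3×3 matrix over Z this has rank 2, with invariant factors (1,1).

Reading off H_k = ker ∂_k / im ∂_{k+1}:

  H_0: rank C_0 − rank ∂_1 = 3 − 2 = 1, and the invariant factors of ∂_1 are all 1, so H_0 ≅ Z.
  H_1: rank ker ∂_1 − rank ∂_2 = (3 − 2) − 0 = 1, and there is no ∂_2, so H_1 ≅ Z.

H_0 = Z,  H_1 = Z.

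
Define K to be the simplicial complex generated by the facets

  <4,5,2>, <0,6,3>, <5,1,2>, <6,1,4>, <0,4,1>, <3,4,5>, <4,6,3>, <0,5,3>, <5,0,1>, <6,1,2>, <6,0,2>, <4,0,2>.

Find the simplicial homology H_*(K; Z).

H_0 ≅ Z,  H_1 ≅ Z/2,  H_2 = 0.

We work with the vertex ordering 0 < 1 < 2 < 3 < 4 < 5 < 6. The simplices of K, each written with vertices in increasing order, are:

  0-simplices (7): [0], [1], [2], [3], [4], [5], [6]
  1-simplices (18): [0,1], [0,2], [0,3], [0,4], [0,5], [0,6], [1,2], [1,4], [1,5], [1,6], [2,4], [2,5], [2,6], [3,4], [3,5], [3,6], [4,5], [4,6]
  2-simplices (12): [0,1,4], [0,1,5], [0,2,4], [0,2,6], [0,3,5], [0,3,6], [1,2,5], [1,2,6], [1,4,6], [2,4,5], [3,4,5], [3,4,6]

Hence C_0 ≅ Z^7, C_1 ≅ Z^18, C_2 ≅ Z^12.

∂_1: C_1 → C_0 is given by ∂[p,q] = [q] − [p].
As a 7×18 matrix over Z this has rank 6, with invariant factors (1,1,1,1,1,1).

∂_2: C_2 → C_1 maps a triangle to the signed sum of its edges. For instance
  ∂[1,4,6] = [4,6] − [1,6] + [1,4],
  ∂[3,4,6] = [4,6] − [3,6] + [3,4].
This gives a 18×12 integer matrix of rank 12; reducing to Smith normal form yields diagonal entries (1,1,1,1,1,1,1,1,1,1,1,2).

From H_k ≅ ker(∂_k) / im(∂_{k+1}) we obtain:

  H_0: rank C_0 − rank ∂_1 = 7 − 6 = 1, and the invariant factors of ∂_1 are all 1, so H_0 = Z.
  H_1: rank ker ∂_1 − rank ∂_2 = (18 − 6) − 12 = 0, and ∂_2 has invariant factor 2 > 1, so H_1 = Z/2.
  H_2: rank ker ∂_2 − rank ∂_3 = (12 − 12) − 0 = 0, and there is no ∂_3, so H_2 = 0.

(K is a triangulation of the real projective plane RP^2.)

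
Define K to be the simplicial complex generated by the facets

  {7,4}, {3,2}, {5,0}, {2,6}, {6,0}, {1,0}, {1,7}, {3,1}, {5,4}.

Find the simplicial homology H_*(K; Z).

H_0 ≅ Z,  H_1 ≅ Z^2.

Order the vertices as 0 < 1 < 2 < 3 < 4 < 5 < 6 < 7. Listing each simplex with vertices in this order, K has dimension 1 with simplices:

  0-simplices (8): [0], [1], [2], [3], [4], [5], [6], [7]
  1-simplices (9): [0,1], [0,5], [0,6], [1,3], [1,7], [2,3], [2,6], [4,5], [4,7]

Hence C_0 ≅ Z^8, C_1 ≅ Z^9.

∂_1: C_1 → C_0 sends each edge [p,q] (with p < q) to q − p. For instance
  ∂[2,3] = [3] − [2].
As a 8×9 matrix over Z this has rank 7, with invariant factors (1,1,1,1,1,1,1).

Now H_k = ker ∂_k / im ∂_{k+1}, so:

  H_0: rank C_0 − rank ∂_1 = 8 − 7 = 1, and the invariant factors of ∂_1 are all 1, so H_0 = Z.
  H_1: rank ker ∂_1 − rank ∂_2 = (9 − 7) − 0 = 2, and there is no ∂_2, so H_1 = Z^2.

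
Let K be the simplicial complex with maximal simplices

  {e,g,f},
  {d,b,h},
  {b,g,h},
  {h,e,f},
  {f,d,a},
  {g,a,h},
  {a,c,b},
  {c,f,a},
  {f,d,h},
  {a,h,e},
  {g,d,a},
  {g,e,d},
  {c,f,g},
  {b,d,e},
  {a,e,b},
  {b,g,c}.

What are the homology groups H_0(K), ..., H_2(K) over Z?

We work with the vertex ordering a < b < c < d < e < f < g < h. The simplices of K, each written with vertices in increasing order, are:

  0-simplices (8): a, b, c, d, e, f, g, h
  1-simplices (24): ab, ac, ad, ae, af, ag, ah, bc, bd, be, bg, bh, cf, cg, de, df, dg, dh, ef, eg, eh, fg, fh, gh
  2-simplices (16): abc, abe, acf, adf, adg, aeh, agh, bcg, bde, bdh, bgh, cfg, deg, dfh, efg, efh

Hence C_0 ≅ Z^8, C_1 ≅ Z^24, C_2 ≅ Z^16.

Boundary ∂_1: C_1 → C_0 maps an edge to its endpoints' difference, ∂[p,q] = q − p. For instance
  ∂cf = f − c.
The resulting 8×24 matrix has rank 7, and its Smith normal form has invariant factors (1,1,1,1,1,1,1).

The boundary map ∂_2: C_2 → C_1 sends each 2-simplex [p,q,r] to [q,r] − [p,r] + [p,q]. For instance
  ∂acf = cf − af + ac,
  ∂bgh = gh − bh + bg.
The resulting 24×16 matrix has rank 15, and its Smith normal form has invariant factors (1,1,1,1,1,1,1,1,1,1,1,1,1,1,1).

Now H_k = ker ∂_k / im ∂_{k+1}, so:

  H_0: rank C_0 − rank ∂_1 = 8 − 7 = 1, and the invariant factors of ∂_1 are all 1, so H_0 ≅ Z.
  H_1: rank ker ∂_1 − rank ∂_2 = (24 − 7) − 15 = 2, and the invariant factors of ∂_2 are all 1, so H_1 ≅ Z^2.
  H_2: rank ker ∂_2 − rank ∂_3 = (16 − 15) − 0 = 1, and there is no ∂_3, so H_2 ≅ Z.

H_0 ≅ Z,  H_1 ≅ Z^2,  H_2 ≅ Z.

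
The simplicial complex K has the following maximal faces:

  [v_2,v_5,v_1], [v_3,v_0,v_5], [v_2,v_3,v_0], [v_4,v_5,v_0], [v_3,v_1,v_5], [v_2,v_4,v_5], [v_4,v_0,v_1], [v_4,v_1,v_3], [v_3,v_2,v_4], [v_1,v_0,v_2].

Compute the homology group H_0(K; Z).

We work with the vertex ordering v_0 < v_1 < v_2 < v_3 < v_4 < v_5. The simplices of K, each written with vertices in increasing order, are:

  0-simplices (6): [v_0], [v_1], [v_2], [v_3], [v_4], [v_5]
  1-simplices (15): (15 of them)
  2-simplices (10): [v_0,v_1,v_2], [v_0,v_1,v_4], [v_0,v_2,v_3], [v_0,v_3,v_5], [v_0,v_4,v_5], [v_1,v_2,v_5], [v_1,v_3,v_4], [v_1,v_3,v_5], [v_2,v_3,v_4], [v_2,v_4,v_5]

so the chain groups are C_0 ≅ Z^6, C_1 ≅ Z^15, C_2 ≅ Z^10.

The boundary map ∂_1: C_1 → C_0 sends each edge [p,q] (with p < q) to q − p. For instance
  ∂[v_3,v_4] = [v_4] − [v_3].
This gives a 6×15 integer matrix of rank 5; reducing to Smith normal form yields diagonal entries (1,1,1,1,1).

Boundary ∂_2: C_2 → C_1 sends each 2-simplex [p,q,r] to [q,r] − [p,r] + [p,q]. For instance
  ∂[v_2,v_4,v_5] = [v_4,v_5] − [v_2,v_5] + [v_2,v_4],
  ∂[v_0,v_2,v_3] = [v_2,v_3] − [v_0,v_3] + [v_0,v_2].
As a 15×10 matrix over Z this has rank 10, with invariant factors (1,1,1,1,1,1,1,1,1,2).

From H_k ≅ ker(∂_k) / im(∂_{k+1}) we obtain:

  H_0: rank C_0 − rank ∂_1 = 6 − 5 = 1, and the invariant factors of ∂_1 are all 1, so H_0 = Z.

H_0 = Z.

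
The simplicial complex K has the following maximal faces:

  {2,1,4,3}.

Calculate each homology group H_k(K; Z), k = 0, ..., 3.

Order the vertices as 1 < 2 < 3 < 4. Listing each simplex with vertices in this order, K has dimension 3 with simplices:

  0-simplices (4): [1], [2], [3], [4]
  1-simplices (6): [1,2], [1,3], [1,4], [2,3], [2,4], [3,4]
  2-simplices (4): [1,2,3], [1,2,4], [1,3,4], [2,3,4]
  3-simplices (1): [1,2,3,4]

so the chain groups are C_0 ≅ Z^4, C_1 ≅ Z^6, C_2 ≅ Z^4, C_3 ≅ Z^1.

Boundary ∂_1: C_1 → C_0 maps an edge to its endpoints' difference, ∂[p,q] = q − p. For instance
  ∂[2,4] = [4] − [2].
The 4×6 boundary matrix has rank 3 and Smith normal form diag(1,1,1).

Boundary ∂_2: C_2 → C_1 acts by ∂[p,q,r] = [q,r] − [p,r] + [p,q]. For instance
  ∂[1,2,4] = [2,4] − [1,4] + [1,2],
  ∂[2,3,4] = [3,4] − [2,4] + [2,3].
This gives a 6×4 integer matrix of rank 3; reducing to Smith normal form yields diagonal entries (1,1,1).

∂_3: C_3 → C_2 sends each 3-simplex σ to the alternating sum Σ_i (−1)^i (σ with its i-th vertex removed). For instance
  ∂[1,2,3,4] = [2,3,4] − [1,3,4] + [1,2,4] − [1,2,3].
This gives a 4×1 integer matrix of rank 1; reducing to Smith normal form yields diagonal entries (1).

Computing H_k = (kernel of ∂_k) / (image of ∂_{k+1}):

  H_0: rank C_0 − rank ∂_1 = 4 − 3 = 1, and the invariant factors of ∂_1 are all 1, so H_0 = Z.
  H_1: rank ker ∂_1 − rank ∂_2 = (6 − 3) − 3 = 0, and the invariant factors of ∂_2 are all 1, so H_1 = 0.
  H_2: rank ker ∂_2 − rank ∂_3 = (4 − 3) − 1 = 0, and the invariant factors of ∂_3 are all 1, so H_2 = 0.
  H_3: rank ker ∂_3 − rank ∂_4 = (1 − 1) − 0 = 0, and there is no ∂_4, so H_3 = 0.

As a check, the Euler characteristic is 4 − 6 + 4 − 1 = 1, which agrees with 1 − 0 + 0 − 0 = 1.

H_0 ≅ Z,  H_1 = 0,  H_2 = 0,  H_3 = 0.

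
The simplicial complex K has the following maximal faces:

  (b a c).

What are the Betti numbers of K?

Order the vertices as a < b < c. Listing each simplex with vertices in this order, K has dimension 2 with simplices:

  0-simplices (3): a, b, c
  1-simplices (3): ab, ac, bc
  2-simplices (1): abc

Hence C_0 ≅ Z^3, C_1 ≅ Z^3, C_2 ≅ Z^1.

∂_1: C_1 → C_0 is given by ∂[p,q] = [q] − [p].
This gives a 3×3 integer matrix of rank 2; reducing to Smith normal form yields diagonal entries (1,1).

∂_2: C_2 → C_1 acts by ∂[p,q,r] = [q,r] − [p,r] + [p,q]. For instance
  ∂abc = bc − ac + ab.
The resulting 3×1 matrix has rank 1, and its Smith normal form has invariant factors (1).

From H_k ≅ ker(∂_k) / im(∂_{k+1}) we obtain:

  H_0: rank C_0 − rank ∂_1 = 3 − 2 = 1, and the invariant factors of ∂_1 are all 1, so H_0 = Z.
  H_1: rank ker ∂_1 − rank ∂_2 = (3 − 2) − 1 = 0, and the invariant factors of ∂_2 are all 1, so H_1 = 0.
  H_2: rank ker ∂_2 − rank ∂_3 = (1 − 1) − 0 = 0, and there is no ∂_3, so H_2 = 0.

Hence the Betti numbers are b_0 = 1, b_1 = 0, b_2 = 0.

b_0 = 1, b_1 = 0, b_2 = 0.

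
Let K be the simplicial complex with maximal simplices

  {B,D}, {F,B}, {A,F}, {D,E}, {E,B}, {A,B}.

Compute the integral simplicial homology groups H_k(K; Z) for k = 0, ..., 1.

We work with the vertex ordering A < B < D < E < F. The simplices of K, each written with vertices in increasing order, are:

  0-simplices (5): A, B, D, E, F
  1-simplices (6): AB, AF, BD, BE, BF, DE

Hence C_0 ≅ Z^5, C_1 ≅ Z^6.

Boundary ∂_1: C_1 → C_0 maps an edge to its endpoints' difference, ∂[p,q] = q − p. For instance
  ∂BE = E − B.
The resulting 5×6 matrix has rank 4, and its Smith normal form has invariant factors (1,1,1,1).

Reading off H_k = ker ∂_k / im ∂_{k+1}:

  H_0: rank C_0 − rank ∂_1 = 5 − 4 = 1, and the invariant factors of ∂_1 are all 1, so H_0 = Z.
  H_1: rank ker ∂_1 − rank ∂_2 = (6 − 4) − 0 = 2, and there is no ∂_2, so H_1 = Z^2.

As a check, the Euler characteristic is 5 − 6 = -1, which agrees with 1 − 2 = -1.

H_0 ≅ Z,  H_1 ≅ Z^2.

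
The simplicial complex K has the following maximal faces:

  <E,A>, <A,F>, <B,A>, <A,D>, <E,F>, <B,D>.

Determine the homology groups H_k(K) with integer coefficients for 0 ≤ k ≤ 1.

K has 5 vertices, 6 edges.
rank ∂_0 = 0, rank ∂_1 = 4 ⇒ b_0 = 5 − 0 − 4 = 1; all invariant factors of ∂_1 are 1 so no torsion. So H_0 = Z.
rank ∂_1 = 4, rank ∂_2 = 0 ⇒ b_1 = 6 − 4 − 0 = 2. So H_1 = Z^2.

H_0 ≅ Z,  H_1 ≅ Z^2.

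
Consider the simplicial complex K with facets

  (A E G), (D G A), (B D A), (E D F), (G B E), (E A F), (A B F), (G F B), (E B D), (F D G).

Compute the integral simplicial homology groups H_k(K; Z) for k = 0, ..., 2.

H_0 = Z,  H_1 = Z/2,  H_2 = 0.

We work with the vertex ordering A < B < D < E < F < G. The simplices of K, each written with vertices in increasing order, are:

  0-simplices (6): A, B, D, E, F, G
  1-simplices (15): AB, AD, AE, AF, AG, BD, BE, BF, BG, DE, DF, DG, EF, EG, FG
  2-simplices (10): ABD, ABF, ADG, AEF, AEG, BDE, BEG, BFG, DEF, DFG

Hence C_0 ≅ Z^6, C_1 ≅ Z^15, C_2 ≅ Z^10.

The boundary map ∂_1: C_1 → C_0 maps an edge to its endpoints' difference, ∂[p,q] = q − p.
The 6×15 boundary matrix has rank 5 and Smith normal form diag(1,1,1,1,1).

Boundary ∂_2: C_2 → C_1 acts by ∂[p,q,r] = [q,r] − [p,r] + [p,q]. For instance
  ∂AEF = EF − AF + AE,
  ∂ADG = DG − AG + AD.
The 15×10 boundary matrix has rank 10 and Smith normal form diag(1,1,1,1,1,1,1,1,1,2).

Reading off H_k = ker ∂_k / im ∂_{k+1}:

  H_0: rank C_0 − rank ∂_1 = 6 − 5 = 1, and the invariant factors of ∂_1 are all 1, so H_0 ≅ Z.
  H_1: rank ker ∂_1 − rank ∂_2 = (15 − 5) − 10 = 0, and ∂_2 has invariant factor 2 > 1, so H_1 ≅ Z/2.
  H_2: rank ker ∂_2 − rank ∂_3 = (10 − 10) − 0 = 0, and there is no ∂_3, so H_2 ≅ 0.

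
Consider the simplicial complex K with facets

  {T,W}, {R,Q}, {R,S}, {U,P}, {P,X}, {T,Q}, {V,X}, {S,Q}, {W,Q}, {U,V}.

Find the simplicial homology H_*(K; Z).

H_0 = Z^2,  H_1 = Z^3.

Take the total order P < Q < R < S < T < U < V < W < X on the vertex set. Then K (dimension 1) consists of the simplices:

  0-simplices (9): P, Q, R, S, T, U, V, W, X
  1-simplices (10): PU, PX, QR, QS, QT, QW, RS, TW, UV, VX

so the chain groups are C_0 ≅ Z^9, C_1 ≅ Z^10.

The boundary map ∂_1: C_1 → C_0 maps an edge to its endpoints' difference, ∂[p,q] = q − p.
As a 9×10 matrix over Z this has rank 7, with invariant factors (1,1,1,1,1,1,1).

Reading off H_k = ker ∂_k / im ∂_{k+1}:

  H_0: rank C_0 − rank ∂_1 = 9 − 7 = 2, and the invariant factors of ∂_1 are all 1, so H_0 = Z^2.
  H_1: rank ker ∂_1 − rank ∂_2 = (10 − 7) − 0 = 3, and there is no ∂_2, so H_1 = Z^3.

As a check, the Euler characteristic is 9 − 10 = -1, which agrees with 2 − 3 = -1.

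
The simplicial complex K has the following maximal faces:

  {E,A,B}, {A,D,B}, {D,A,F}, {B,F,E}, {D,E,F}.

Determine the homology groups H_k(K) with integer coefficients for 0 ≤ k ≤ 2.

H_0 ≅ Z,  H_1 ≅ Z,  H_2 = 0.

Take the total order A < B < D < E < F on the vertex set. Then K (dimension 2) consists of the simplices:

  0-simplices (5): A, B, D, E, F
  1-simplices (10): AB, AD, AE, AF, BD, BE, BF, DE, DF, EF
  2-simplices (5): ABD, ABE, ADF, BEF, DEF

Hence C_0 ≅ Z^5, C_1 ≅ Z^10, C_2 ≅ Z^5.

The boundary map ∂_1: C_1 → C_0 sends each edge [p,q] (with p < q) to q − p. For instance
  ∂AE = E − A.
The 5×10 boundary matrix has rank 4 and Smith normal form diag(1,1,1,1).

∂_2: C_2 → C_1 acts by ∂[p,q,r] = [q,r] − [p,r] + [p,q]. For instance
  ∂BEF = EF − BF + BE,
  ∂ADF = DF − AF + AD.
As a 10×5 matrix over Z this has rank 5, with invariant factors (1,1,1,1,1).

Computing H_k = (kernel of ∂_k) / (image of ∂_{k+1}):

  H_0: rank C_0 − rank ∂_1 = 5 − 4 = 1, and the invariant factors of ∂_1 are all 1, so H_0 ≅ Z.
  H_1: rank ker ∂_1 − rank ∂_2 = (10 − 4) − 5 = 1, and the invariant factors of ∂_2 are all 1, so H_1 ≅ Z.
  H_2: rank ker ∂_2 − rank ∂_3 = (5 − 5) − 0 = 0, and there is no ∂_3, so H_2 ≅ 0.

As a check, the Euler characteristic is 5 − 10 + 5 = 0, which agrees with 1 − 1 + 0 = 0.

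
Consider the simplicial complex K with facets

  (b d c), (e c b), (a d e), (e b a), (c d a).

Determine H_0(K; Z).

H_0 ≅ Z.

Take the total order a < b < c < d < e on the vertex set. Then K (dimension 2) consists of the simplices:

  0-simplices (5): a, b, c, d, e
  1-simplices (10): ab, ac, ad, ae, bc, bd, be, cd, ce, de
  2-simplices (5): abe, acd, ade, bcd, bce

so the chain groups are C_0 ≅ Z^5, C_1 ≅ Z^10, C_2 ≅ Z^5.

Boundary ∂_1: C_1 → C_0 sends each edge [p,q] (with p < q) to q − p. For instance
  ∂be = e − b.
As a 5×10 matrix over Z this has rank 4, with invariant factors (1,1,1,1).

Boundary ∂_2: C_2 → C_1 sends each 2-simplex [p,q,r] to [q,r] − [p,r] + [p,q]. For instance
  ∂bcd = cd − bd + bc,
  ∂bce = ce − be + bc.
As a 10×5 matrix over Z this has rank 5, with invariant factors (1,1,1,1,1).

Now H_k = ker ∂_k / im ∂_{k+1}, so:

  H_0: rank C_0 − rank ∂_1 = 5 − 4 = 1, and the invariant factors of ∂_1 are all 1, so H_0 ≅ Z.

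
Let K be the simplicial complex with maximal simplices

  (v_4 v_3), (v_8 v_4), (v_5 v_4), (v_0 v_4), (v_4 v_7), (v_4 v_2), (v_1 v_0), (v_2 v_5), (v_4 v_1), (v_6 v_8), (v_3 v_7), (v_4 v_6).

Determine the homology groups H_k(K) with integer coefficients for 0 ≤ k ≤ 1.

H_0 ≅ Z,  H_1 ≅ Z^4.

We work with the vertex ordering v_0 < v_1 < v_2 < v_3 < v_4 < v_5 < v_6 < v_7 < v_8. The simplices of K, each written with vertices in increasing order, are:

  0-simplices (9): [v_0], [v_1], [v_2], [v_3], [v_4], [v_5], [v_6], [v_7], [v_8]
  1-simplices (12): [v_0,v_1], [v_0,v_4], [v_1,v_4], [v_2,v_4], [v_2,v_5], [v_3,v_4], [v_3,v_7], [v_4,v_5], [v_4,v_6], [v_4,v_7], [v_4,v_8], [v_6,v_8]

Hence C_0 ≅ Z^9, C_1 ≅ Z^12.

Boundary ∂_1: C_1 → C_0 sends each edge [p,q] (with p < q) to q − p. For instance
  ∂[v_0,v_1] = [v_1] − [v_0].
The 9×12 boundary matrix has rank 8 and Smith normal form diag(1,1,1,1,1,1,1,1).

From H_k ≅ ker(∂_k) / im(∂_{k+1}) we obtain:

  H_0: rank C_0 − rank ∂_1 = 9 − 8 = 1, and the invariant factors of ∂_1 are all 1, so H_0 = Z.
  H_1: rank ker ∂_1 − rank ∂_2 = (12 − 8) − 0 = 4, and there is no ∂_2, so H_1 = Z^4.

As a check, the Euler characteristic is 9 − 12 = -3, which agrees with 1 − 4 = -3.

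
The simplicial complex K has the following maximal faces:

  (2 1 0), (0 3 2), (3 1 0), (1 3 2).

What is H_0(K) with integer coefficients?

H_0 ≅ Z.

Take the total order 0 < 1 < 2 < 3 on the vertex set. Then K (dimension 2) consists of the simplices:

  0-simplices (4): [0], [1], [2], [3]
  1-simplices (6): [0,1], [0,2], [0,3], [1,2], [1,3], [2,3]
  2-simplices (4): [0,1,2], [0,1,3], [0,2,3], [1,2,3]

giving chain groups C_0 ≅ Z^4, C_1 ≅ Z^6, C_2 ≅ Z^4.

∂_1: C_1 → C_0 sends each edge [p,q] (with p < q) to q − p.
The 4×6 boundary matrix has rank 3 and Smith normal form diag(1,1,1).

∂_2: C_2 → C_1 sends each 2-simplex [p,q,r] to [q,r] − [p,r] + [p,q]. For instance
  ∂[0,1,2] = [1,2] − [0,2] + [0,1],
  ∂[0,2,3] = [2,3] − [0,3] + [0,2].
The resulting 6×4 matrix has rank 3, and its Smith normal form has invariant factors (1,1,1).

From H_k ≅ ker(∂_k) / im(∂_{k+1}) we obtain:

  H_0: rank C_0 − rank ∂_1 = 4 − 3 = 1, and the invariant factors of ∂_1 are all 1, so H_0 = Z.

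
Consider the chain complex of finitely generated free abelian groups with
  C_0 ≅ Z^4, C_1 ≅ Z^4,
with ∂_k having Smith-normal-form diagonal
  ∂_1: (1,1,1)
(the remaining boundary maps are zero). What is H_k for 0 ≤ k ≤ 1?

H_0: b_0 = 4 − 0 − 3 = 1; torsion from ∂_1 factors > 1: none. So H_0 = Z.
H_1: b_1 = 4 − 3 − 0 = 1; torsion from ∂_2 factors > 1: none. So H_1 = Z.

H_0 = Z,  H_1 = Z.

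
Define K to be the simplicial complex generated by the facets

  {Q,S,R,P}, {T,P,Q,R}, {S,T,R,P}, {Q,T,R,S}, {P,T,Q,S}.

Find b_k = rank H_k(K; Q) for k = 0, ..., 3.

K has 5 vertices, 10 edges, 10 triangles, 5 3-simplices.
rank ∂_0 = 0, rank ∂_1 = 4 ⇒ b_0 = 5 − 0 − 4 = 1; all invariant factors of ∂_1 are 1 so no torsion. So H_0 = Z.
rank ∂_1 = 4, rank ∂_2 = 6 ⇒ b_1 = 10 − 4 − 6 = 0; all invariant factors of ∂_2 are 1 so no torsion. So H_1 = 0.
rank ∂_2 = 6, rank ∂_3 = 4 ⇒ b_2 = 10 − 6 − 4 = 0; all invariant factors of ∂_3 are 1 so no torsion. So H_2 = 0.
rank ∂_3 = 4, rank ∂_4 = 0 ⇒ b_3 = 5 − 4 − 0 = 1. So H_3 = Z.

b_0 = 1, b_1 = 0, b_2 = 0, b_3 = 1.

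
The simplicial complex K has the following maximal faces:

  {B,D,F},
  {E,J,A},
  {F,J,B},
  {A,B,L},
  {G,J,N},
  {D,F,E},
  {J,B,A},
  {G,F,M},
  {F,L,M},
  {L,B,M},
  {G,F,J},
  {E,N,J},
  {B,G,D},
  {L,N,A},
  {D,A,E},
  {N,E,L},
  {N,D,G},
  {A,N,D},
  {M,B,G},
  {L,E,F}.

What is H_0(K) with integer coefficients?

Fix the vertex order A < B < D < E < F < G < J < L < M < N and write every simplex with vertices in increasing order. Then dim K = 2 and the simplices of K are:

  0-simplices (10): A, B, D, E, F, G, J, L, M, N
  1-simplices (30): AB, AD, AE, AJ, AL, AN, BD, BF, BG, BJ, BL, BM, DE, DF, DG, DN, EF, EJ, EL, EN, FG, FJ, FL, FM, GJ, GM, GN, JN, LM, LN
  2-simplices (20): ABJ, ABL, ADE, ADN, AEJ, ALN, BDF, BDG, BFJ, BGM, BLM, DEF, DGN, EFL, EJN, ELN, FGJ, FGM, FLM, GJN

Hence C_0 ≅ Z^10, C_1 ≅ Z^30, C_2 ≅ Z^20.

The boundary map ∂_1: C_1 → C_0 sends each edge [p,q] (with p < q) to q − p.
The resulting 10×30 matrix has rank 9, and its Smith normal form has invariant factors (1,1,1,1,1,1,1,1,1).

The boundary map ∂_2: C_2 → C_1 acts by ∂[p,q,r] = [q,r] − [p,r] + [p,q]. For instance
  ∂EJN = JN − EN + EJ,
  ∂ELN = LN − EN + EL.
The 30×20 boundary matrix has rank 20 and Smith normal form diag(1,1,1,1,1,1,1,1,1,1,1,1,1,1,1,1,1,1,1,2).

Reading off H_k = ker ∂_k / im ∂_{k+1}:

  H_0: rank C_0 − rank ∂_1 = 10 − 9 = 1, and the invariant factors of ∂_1 are all 1, so H_0 ≅ Z.

H_0 ≅ Z.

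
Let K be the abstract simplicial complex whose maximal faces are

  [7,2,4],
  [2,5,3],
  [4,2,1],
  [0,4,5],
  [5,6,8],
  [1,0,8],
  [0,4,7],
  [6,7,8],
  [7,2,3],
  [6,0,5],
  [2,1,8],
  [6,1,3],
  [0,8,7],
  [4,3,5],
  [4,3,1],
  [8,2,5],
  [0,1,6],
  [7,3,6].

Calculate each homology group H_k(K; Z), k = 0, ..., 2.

K has 9 vertices, 27 edges, 18 triangles.
rank ∂_0 = 0, rank ∂_1 = 8 ⇒ b_0 = 9 − 0 − 8 = 1; all invariant factors of ∂_1 are 1 so no torsion. So H_0 ≅ Z.
rank ∂_1 = 8, rank ∂_2 = 18 ⇒ b_1 = 27 − 8 − 18 = 1; ∂_2 has invariant factor(s) [2] giving torsion. So H_1 ≅ Z ⊕ Z/2.
rank ∂_2 = 18, rank ∂_3 = 0 ⇒ b_2 = 18 − 18 − 0 = 0. So H_2 ≅ 0.

H_0 = Z,  H_1 = Z ⊕ Z/2,  H_2 = 0.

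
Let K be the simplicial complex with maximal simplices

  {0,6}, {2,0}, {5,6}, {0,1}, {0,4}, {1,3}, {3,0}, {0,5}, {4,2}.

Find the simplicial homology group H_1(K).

Fix the vertex order 0 < 1 < 2 < 3 < 4 < 5 < 6 and write every simplex with vertices in increasing order. Then dim K = 1 and the simplices of K are:

  0-simplices (7): [0], [1], [2], [3], [4], [5], [6]
  1-simplices (9): [0,1], [0,2], [0,3], [0,4], [0,5], [0,6], [1,3], [2,4], [5,6]

Hence C_0 ≅ Z^7, C_1 ≅ Z^9.

The boundary map ∂_1: C_1 → C_0 is given by ∂[p,q] = [q] − [p]. For instance
  ∂[0,3] = [3] − [0].
This gives a 7×9 integer matrix of rank 6; reducing to Smith normal form yields diagonal entries (1,1,1,1,1,1).

From H_k ≅ ker(∂_k) / im(∂_{k+1}) we obtain:

  H_1: rank ker ∂_1 − rank ∂_2 = (9 − 6) − 0 = 3, and there is no ∂_2, so H_1 = Z^3.

H_1 = Z^3.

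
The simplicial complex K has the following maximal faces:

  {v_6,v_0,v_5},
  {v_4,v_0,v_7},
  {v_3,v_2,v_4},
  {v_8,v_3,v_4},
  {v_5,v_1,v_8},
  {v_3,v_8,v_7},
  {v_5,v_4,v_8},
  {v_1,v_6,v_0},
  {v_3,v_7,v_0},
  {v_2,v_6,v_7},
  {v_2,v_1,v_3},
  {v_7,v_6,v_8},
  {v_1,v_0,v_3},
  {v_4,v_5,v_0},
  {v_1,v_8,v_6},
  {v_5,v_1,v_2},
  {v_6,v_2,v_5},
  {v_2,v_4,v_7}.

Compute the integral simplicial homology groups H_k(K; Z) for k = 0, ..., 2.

We work with the vertex ordering v_0 < v_1 < v_2 < v_3 < v_4 < v_5 < v_6 < v_7 < v_8. The simplices of K, each written with vertices in increasing order, are:

  0-simplices (9): [v_0], [v_1], [v_2], [v_3], [v_4], [v_5], [v_6], [v_7], [v_8]
  1-simplices (27): (27 of them)
  2-simplices (18): (18 of them)

giving chain groups C_0 ≅ Z^9, C_1 ≅ Z^27, C_2 ≅ Z^18.

∂_1: C_1 → C_0 maps an edge to its endpoints' difference, ∂[p,q] = q − p. For instance
  ∂[v_0,v_5] = [v_5] − [v_0].
This gives a 9×27 integer matrix of rank 8; reducing to Smith normal form yields diagonal entries (1,1,1,1,1,1,1,1).

The boundary map ∂_2: C_2 → C_1 acts by ∂[p,q,r] = [q,r] − [p,r] + [p,q]. For instance
  ∂[v_0,v_4,v_5] = [v_4,v_5] − [v_0,v_5] + [v_0,v_4],
  ∂[v_1,v_2,v_5] = [v_2,v_5] − [v_1,v_5] + [v_1,v_2].
The 27×18 boundary matrix has rank 18 and Smith normal form diag(1,1,1,1,1,1,1,1,1,1,1,1,1,1,1,1,1,2).

Computing H_k = (kernel of ∂_k) / (image of ∂_{k+1}):

  H_0: rank C_0 − rank ∂_1 = 9 − 8 = 1, and the invariant factors of ∂_1 are all 1, so H_0 = Z.
  H_1: rank ker ∂_1 − rank ∂_2 = (27 − 8) − 18 = 1, and ∂_2 has invariant factor 2 > 1, so H_1 = Z ⊕ Z/2.
  H_2: rank ker ∂_2 − rank ∂_3 = (18 − 18) − 0 = 0, and there is no ∂_3, so H_2 = 0.

H_0 ≅ Z,  H_1 ≅ Z ⊕ Z/2,  H_2 = 0.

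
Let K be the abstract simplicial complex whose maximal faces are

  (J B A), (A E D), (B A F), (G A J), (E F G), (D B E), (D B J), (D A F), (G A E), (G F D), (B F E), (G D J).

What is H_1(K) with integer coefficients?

H_1 = Z/2.

We work with the vertex ordering A < B < D < E < F < G < J. The simplices of K, each written with vertices in increasing order, are:

  0-simplices (7): A, B, D, E, F, G, J
  1-simplices (18): AB, AD, AE, AF, AG, AJ, BD, BE, BF, BJ, DE, DF, DG, DJ, EF, EG, FG, GJ
  2-simplices (12): ABF, ABJ, ADE, ADF, AEG, AGJ, BDE, BDJ, BEF, DFG, DGJ, EFG

so the chain groups are C_0 ≅ Z^7, C_1 ≅ Z^18, C_2 ≅ Z^12.

Boundary ∂_1: C_1 → C_0 maps an edge to its endpoints' difference, ∂[p,q] = q − p. For instance
  ∂GJ = J − G.
As a 7×18 matrix over Z this has rank 6, with invariant factors (1,1,1,1,1,1).

Boundary ∂_2: C_2 → C_1 maps a triangle to the signed sum of its edges. For instance
  ∂BDE = DE − BE + BD,
  ∂BDJ = DJ − BJ + BD.
As a 18×12 matrix over Z this has rank 12, with invariant factors (1,1,1,1,1,1,1,1,1,1,1,2).

Computing H_k = (kernel of ∂_k) / (image of ∂_{k+1}):

  H_1: rank ker ∂_1 − rank ∂_2 = (18 − 6) − 12 = 0, and ∂_2 has invariant factor 2 > 1, so H_1 ≅ Z/2.

(K is a triangulation of the real projective plane RP^2.)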